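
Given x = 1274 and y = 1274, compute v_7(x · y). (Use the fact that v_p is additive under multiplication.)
v_7(1623076) = 4

v_p(x) = 2 (factor: 1274 = 7^2 · 26); v_p(y) = 2 (factor: 1274 = 7^2 · 26). Additivity: v_p(xy) = v_p(x) + v_p(y) = 2 + 2 = 4. (Direct check: xy = 1623076 = 7^4 · (676).)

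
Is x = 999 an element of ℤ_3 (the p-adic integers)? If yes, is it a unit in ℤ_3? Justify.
x ∈ ℤ_3 but not a unit; v_3(x) = 3 > 0

ℤ_3 = {x ∈ ℚ_3 : v_3(x) ≥ 0} and ℤ_3^× = {x ∈ ℤ_3 : v_3(x) = 0}. Here v_3(999) = v_3(num) − v_3(den) = 3; compare against these criteria.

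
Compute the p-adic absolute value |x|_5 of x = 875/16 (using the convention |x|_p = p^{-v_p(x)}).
|875/16|_5 = 1/125

Step 1 — compute v_5(x) by factoring powers of 5 out of the numerator and denominator: v_5(875/16) = 3. Step 2 — apply |x|_p = p^{-v_p(x)} = 5^{-3} = 1/125.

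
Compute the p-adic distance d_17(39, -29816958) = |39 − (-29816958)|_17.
d_17(39, -29816958) = 1/1419857

Step 1 — x − y = 39 − (-29816958) = 29816997. Step 2 — v_17(29816997) = 5 (factor: 29816997 = (17^5 · 21); the sign does not affect v_p). Step 3 — |x − y|_17 = 17^{-5} = 1/1419857.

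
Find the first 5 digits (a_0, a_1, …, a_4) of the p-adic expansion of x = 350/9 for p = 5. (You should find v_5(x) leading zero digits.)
(a_0, …, a_4) = (0, 0, 1, 4, 2)

v_5(350/9) = 2, so a_0 = ... = a_1 = 0. Factor out: x = 5^2 · u with u = 14/9 a unit in ℤ_5. Expand u iteratively via a_{v+i} = u_i mod 5, u_{i+1} = (u_i − a_{v+i})/5:
  u_0 = 14/9;  a_2 = 1;  u_1 = (u_0 − 1)/5 = 1/9
  u_1 = 1/9;  a_3 = 4;  u_2 = (u_1 − 4)/5 = -7/9
  u_2 = -7/9;  a_4 = 2;  u_3 = (u_2 − 2)/5 = -5/9
Digits: (0, 0, 1, 4, 2).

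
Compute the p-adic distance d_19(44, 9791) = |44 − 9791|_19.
d_19(44, 9791) = 1/361

Step 1 — x − y = 44 − 9791 = -9747. Step 2 — v_19(-9747) = 2 (factor: -9747 = −(19^2 · 27); the sign does not affect v_p). Step 3 — |x − y|_19 = 19^{-2} = 1/361.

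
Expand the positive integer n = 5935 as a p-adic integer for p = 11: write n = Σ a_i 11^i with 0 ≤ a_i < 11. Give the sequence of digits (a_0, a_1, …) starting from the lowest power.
(a_0, a_1, …) = (6, 0, 5, 4)

Repeated division by 11 gives the digits low-to-high: 5935 = 6 + 5·11^2 + 4·11^3. Digit sequence: (6, 0, 5, 4).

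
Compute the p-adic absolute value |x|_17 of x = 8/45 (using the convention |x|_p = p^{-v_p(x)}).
|8/45|_17 = 1

Step 1 — compute v_17(x) by factoring powers of 17 out of the numerator and denominator: v_17(8/45) = 0. Step 2 — apply |x|_p = p^{-v_p(x)} = 17^{0} = 1.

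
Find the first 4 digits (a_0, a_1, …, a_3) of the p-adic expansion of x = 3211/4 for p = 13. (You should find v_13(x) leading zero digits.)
(a_0, …, a_3) = (0, 0, 8, 3)

v_13(3211/4) = 2, so a_0 = ... = a_1 = 0. Factor out: x = 13^2 · u with u = 19/4 a unit in ℤ_13. Expand u iteratively via a_{v+i} = u_i mod 13, u_{i+1} = (u_i − a_{v+i})/13:
  u_0 = 19/4;  a_2 = 8;  u_1 = (u_0 − 8)/13 = -1/4
  u_1 = -1/4;  a_3 = 3;  u_2 = (u_1 − 3)/13 = -1/4
Digits: (0, 0, 8, 3).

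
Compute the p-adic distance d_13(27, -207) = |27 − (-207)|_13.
d_13(27, -207) = 1/13

Step 1 — x − y = 27 − (-207) = 234. Step 2 — v_13(234) = 1 (factor: 234 = (13^1 · 18); the sign does not affect v_p). Step 3 — |x − y|_13 = 13^{-1} = 1/13.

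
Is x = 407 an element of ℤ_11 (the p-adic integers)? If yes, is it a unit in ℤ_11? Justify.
x ∈ ℤ_11 but not a unit; v_11(x) = 1 > 0

ℤ_11 = {x ∈ ℚ_11 : v_11(x) ≥ 0} and ℤ_11^× = {x ∈ ℤ_11 : v_11(x) = 0}. Here v_11(407) = v_11(num) − v_11(den) = 1; compare against these criteria.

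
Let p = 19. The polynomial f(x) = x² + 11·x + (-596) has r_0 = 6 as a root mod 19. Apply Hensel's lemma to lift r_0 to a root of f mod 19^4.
r_3 = 88755 (mod 130321)

Hensel: r_{i+1} = r_i − f(r_i)·(f′(r_i))^{-1} mod 19^{i+2}, f′(x) = 2x + 11. Iterate:
  r_0 = 6 (mod 19)
  r_1 = 310 (mod 361)
  r_2 = 6447 (mod 6859)
  r_3 = 88755 (mod 130321)
Final: r = 88755 satisfies f(r) ≡ 0 mod 19^4.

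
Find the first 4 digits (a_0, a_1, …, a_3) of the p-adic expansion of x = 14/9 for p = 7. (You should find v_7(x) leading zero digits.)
(a_0, …, a_3) = (0, 1, 3, 5)

v_7(14/9) = 1, so a_0 = ... = a_0 = 0. Factor out: x = 7^1 · u with u = 2/9 a unit in ℤ_7. Expand u iteratively via a_{v+i} = u_i mod 7, u_{i+1} = (u_i − a_{v+i})/7:
  u_0 = 2/9;  a_1 = 1;  u_1 = (u_0 − 1)/7 = -1/9
  u_1 = -1/9;  a_2 = 3;  u_2 = (u_1 − 3)/7 = -4/9
  u_2 = -4/9;  a_3 = 5;  u_3 = (u_2 − 5)/7 = -7/9
Digits: (0, 1, 3, 5).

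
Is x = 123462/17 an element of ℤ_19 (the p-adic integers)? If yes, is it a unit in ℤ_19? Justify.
x ∈ ℤ_19 but not a unit; v_19(x) = 3 > 0

ℤ_19 = {x ∈ ℚ_19 : v_19(x) ≥ 0} and ℤ_19^× = {x ∈ ℤ_19 : v_19(x) = 0}. Here v_19(123462/17) = v_19(num) − v_19(den) = 3; compare against these criteria.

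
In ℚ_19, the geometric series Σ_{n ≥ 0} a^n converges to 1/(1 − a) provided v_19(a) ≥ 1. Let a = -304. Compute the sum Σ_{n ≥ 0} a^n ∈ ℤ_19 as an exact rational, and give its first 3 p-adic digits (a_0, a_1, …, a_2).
Σ a^n = 1/(1 − a) = 1/305;  first 3 digits = (1, 3, 8)

v_19(a) = 1 ≥ 1, so the series converges in ℤ_19 to 1/(1 − a) = 1/(1 − (-304)) = 1/305. Expand this rational in ℤ_19: compute digits iteratively via d_i = x_i mod 19, x_{i+1} = (x_i − d_i)/19. The first 3 digits are (1, 3, 8).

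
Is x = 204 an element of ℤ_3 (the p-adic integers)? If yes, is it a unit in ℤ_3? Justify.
x ∈ ℤ_3 but not a unit; v_3(x) = 1 > 0

ℤ_3 = {x ∈ ℚ_3 : v_3(x) ≥ 0} and ℤ_3^× = {x ∈ ℤ_3 : v_3(x) = 0}. Here v_3(204) = v_3(num) − v_3(den) = 1; compare against these criteria.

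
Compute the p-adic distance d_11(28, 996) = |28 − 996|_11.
d_11(28, 996) = 1/121

Step 1 — x − y = 28 − 996 = -968. Step 2 — v_11(-968) = 2 (factor: -968 = −(11^2 · 8); the sign does not affect v_p). Step 3 — |x − y|_11 = 11^{-2} = 1/121.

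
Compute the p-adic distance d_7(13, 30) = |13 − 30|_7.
d_7(13, 30) = 1

Step 1 — x − y = 13 − 30 = -17. Step 2 — v_7(-17) = 0 (factor: -17 = −(7^0 · 17); the sign does not affect v_p). Step 3 — |x − y|_7 = 7^{0} = 1.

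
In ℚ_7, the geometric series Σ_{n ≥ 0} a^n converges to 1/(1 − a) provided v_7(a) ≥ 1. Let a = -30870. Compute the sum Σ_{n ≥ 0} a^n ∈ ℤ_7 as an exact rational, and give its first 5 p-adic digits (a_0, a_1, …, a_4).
Σ a^n = 1/(1 − a) = 1/30871;  first 5 digits = (1, 0, 0, 1, 1)

v_7(a) = 3 ≥ 1, so the series converges in ℤ_7 to 1/(1 − a) = 1/(1 − (-30870)) = 1/30871. Expand this rational in ℤ_7: compute digits iteratively via d_i = x_i mod 7, x_{i+1} = (x_i − d_i)/7. The first 5 digits are (1, 0, 0, 1, 1).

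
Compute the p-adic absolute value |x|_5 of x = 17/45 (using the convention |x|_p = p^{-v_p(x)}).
|17/45|_5 = 5

Step 1 — compute v_5(x) by factoring powers of 5 out of the numerator and denominator: v_5(17/45) = -1. Step 2 — apply |x|_p = p^{-v_p(x)} = 5^{1} = 5.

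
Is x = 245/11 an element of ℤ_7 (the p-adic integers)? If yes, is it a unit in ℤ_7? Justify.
x ∈ ℤ_7 but not a unit; v_7(x) = 2 > 0

ℤ_7 = {x ∈ ℚ_7 : v_7(x) ≥ 0} and ℤ_7^× = {x ∈ ℤ_7 : v_7(x) = 0}. Here v_7(245/11) = v_7(num) − v_7(den) = 2; compare against these criteria.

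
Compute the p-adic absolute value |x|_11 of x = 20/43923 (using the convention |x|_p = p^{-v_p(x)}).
|20/43923|_11 = 14641

Step 1 — compute v_11(x) by factoring powers of 11 out of the numerator and denominator: v_11(20/43923) = -4. Step 2 — apply |x|_p = p^{-v_p(x)} = 11^{4} = 14641.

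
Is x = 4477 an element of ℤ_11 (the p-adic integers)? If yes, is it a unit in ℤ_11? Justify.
x ∈ ℤ_11 but not a unit; v_11(x) = 2 > 0

ℤ_11 = {x ∈ ℚ_11 : v_11(x) ≥ 0} and ℤ_11^× = {x ∈ ℤ_11 : v_11(x) = 0}. Here v_11(4477) = v_11(num) − v_11(den) = 2; compare against these criteria.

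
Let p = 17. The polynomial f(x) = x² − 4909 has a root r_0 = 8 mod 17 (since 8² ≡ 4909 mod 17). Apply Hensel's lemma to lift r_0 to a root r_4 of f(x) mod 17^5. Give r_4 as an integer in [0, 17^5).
r_4 = 1302888 (mod 1419857)

Hensel's recurrence: r_{i+1} = r_i − f(r_i)·(f′(r_i))^{-1} mod 17^{i+2}, with f′(x) = 2x. Iterate:
  r_0 = 8 (mod 17)
  r_1 = 76 (mod 289)
  r_2 = 943 (mod 4913)
  r_3 = 50073 (mod 83521)
  r_4 = 1302888 (mod 1419857)
Final: r_4 = 1302888, and one checks f(r_4) ≡ 0 mod 17^5.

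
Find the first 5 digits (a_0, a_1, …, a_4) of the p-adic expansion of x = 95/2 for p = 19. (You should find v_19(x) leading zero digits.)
(a_0, …, a_4) = (0, 12, 9, 9, 9)

v_19(95/2) = 1, so a_0 = ... = a_0 = 0. Factor out: x = 19^1 · u with u = 5/2 a unit in ℤ_19. Expand u iteratively via a_{v+i} = u_i mod 19, u_{i+1} = (u_i − a_{v+i})/19:
  u_0 = 5/2;  a_1 = 12;  u_1 = (u_0 − 12)/19 = -1/2
  u_1 = -1/2;  a_2 = 9;  u_2 = (u_1 − 9)/19 = -1/2
  u_2 = -1/2;  a_3 = 9;  u_3 = (u_2 − 9)/19 = -1/2
  u_3 = -1/2;  a_4 = 9;  u_4 = (u_3 − 9)/19 = -1/2
Digits: (0, 12, 9, 9, 9).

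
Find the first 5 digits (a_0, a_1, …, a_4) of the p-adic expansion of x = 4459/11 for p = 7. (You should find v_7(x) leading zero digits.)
(a_0, …, a_4) = (0, 0, 0, 5, 2)

v_7(4459/11) = 3, so a_0 = ... = a_2 = 0. Factor out: x = 7^3 · u with u = 13/11 a unit in ℤ_7. Expand u iteratively via a_{v+i} = u_i mod 7, u_{i+1} = (u_i − a_{v+i})/7:
  u_0 = 13/11;  a_3 = 5;  u_1 = (u_0 − 5)/7 = -6/11
  u_1 = -6/11;  a_4 = 2;  u_2 = (u_1 − 2)/7 = -4/11
Digits: (0, 0, 0, 5, 2).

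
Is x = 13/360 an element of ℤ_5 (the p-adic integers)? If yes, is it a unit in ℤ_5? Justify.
x ∉ ℤ_5 (v_5(x) = -1 < 0)

ℤ_5 = {x ∈ ℚ_5 : v_5(x) ≥ 0} and ℤ_5^× = {x ∈ ℤ_5 : v_5(x) = 0}. Here v_5(13/360) = v_5(num) − v_5(den) = -1; compare against these criteria.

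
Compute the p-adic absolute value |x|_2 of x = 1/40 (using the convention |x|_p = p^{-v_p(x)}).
|1/40|_2 = 8

Step 1 — compute v_2(x) by factoring powers of 2 out of the numerator and denominator: v_2(1/40) = -3. Step 2 — apply |x|_p = p^{-v_p(x)} = 2^{3} = 8.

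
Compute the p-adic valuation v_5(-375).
v_5(-375) = 3

v_5(n) is the largest exponent k such that 5^k divides n. Factor out: -375 = -5^3 · 3. (Sign doesn't affect v_p.) So v_5(-375) = 3.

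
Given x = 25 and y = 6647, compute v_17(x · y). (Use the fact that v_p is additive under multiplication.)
v_17(166175) = 2

v_p(x) = 0 (factor: 25 = 17^0 · 25); v_p(y) = 2 (factor: 6647 = 17^2 · 23). Additivity: v_p(xy) = v_p(x) + v_p(y) = 0 + 2 = 2. (Direct check: xy = 166175 = 17^2 · (575).)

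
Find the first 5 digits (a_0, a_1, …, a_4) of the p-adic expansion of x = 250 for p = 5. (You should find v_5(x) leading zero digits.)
(a_0, …, a_4) = (0, 0, 0, 2, 0)

v_5(250) = 3, so a_0 = ... = a_2 = 0. Factor out: x = 5^3 · u with u = 2 a unit in ℤ_5. Expand u iteratively via a_{v+i} = u_i mod 5, u_{i+1} = (u_i − a_{v+i})/5:
  u_0 = 2;  a_3 = 2;  u_1 = (u_0 − 2)/5 = 0
  u_1 = 0;  a_4 = 0;  u_2 = (u_1 − 0)/5 = 0
Digits: (0, 0, 0, 2, 0).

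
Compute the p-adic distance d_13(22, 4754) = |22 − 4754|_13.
d_13(22, 4754) = 1/169

Step 1 — x − y = 22 − 4754 = -4732. Step 2 — v_13(-4732) = 2 (factor: -4732 = −(13^2 · 28); the sign does not affect v_p). Step 3 — |x − y|_13 = 13^{-2} = 1/169.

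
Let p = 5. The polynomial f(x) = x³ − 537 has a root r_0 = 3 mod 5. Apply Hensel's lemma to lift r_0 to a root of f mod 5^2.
r_1 = 8 (mod 25)

Hensel: r_{i+1} = r_i − f(r_i)/f′(r_i) mod 5^{i+2}, where f′(x) = 3x². Iterate:
  r_0 = 3 (mod 5)
  r_1 = 8 (mod 25)
Final: r = 8 with f(r) ≡ 0 mod 5^2.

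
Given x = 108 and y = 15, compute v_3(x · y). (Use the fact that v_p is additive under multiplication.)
v_3(1620) = 4

v_p(x) = 3 (factor: 108 = 3^3 · 4); v_p(y) = 1 (factor: 15 = 3^1 · 5). Additivity: v_p(xy) = v_p(x) + v_p(y) = 3 + 1 = 4. (Direct check: xy = 1620 = 3^4 · (20).)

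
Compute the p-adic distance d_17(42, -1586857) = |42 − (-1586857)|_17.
d_17(42, -1586857) = 1/83521

Step 1 — x − y = 42 − (-1586857) = 1586899. Step 2 — v_17(1586899) = 4 (factor: 1586899 = (17^4 · 19); the sign does not affect v_p). Step 3 — |x − y|_17 = 17^{-4} = 1/83521.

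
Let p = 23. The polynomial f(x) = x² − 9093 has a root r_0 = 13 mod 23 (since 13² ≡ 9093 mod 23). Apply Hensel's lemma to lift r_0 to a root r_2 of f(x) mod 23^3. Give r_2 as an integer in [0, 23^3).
r_2 = 11099 (mod 12167)

Hensel's recurrence: r_{i+1} = r_i − f(r_i)·(f′(r_i))^{-1} mod 23^{i+2}, with f′(x) = 2x. Iterate:
  r_0 = 13 (mod 23)
  r_1 = 519 (mod 529)
  r_2 = 11099 (mod 12167)
Final: r_2 = 11099, and one checks f(r_2) ≡ 0 mod 23^3.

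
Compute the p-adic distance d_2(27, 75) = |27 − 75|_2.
d_2(27, 75) = 1/16

Step 1 — x − y = 27 − 75 = -48. Step 2 — v_2(-48) = 4 (factor: -48 = −(2^4 · 3); the sign does not affect v_p). Step 3 — |x − y|_2 = 2^{-4} = 1/16.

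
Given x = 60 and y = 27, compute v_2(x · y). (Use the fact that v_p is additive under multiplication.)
v_2(1620) = 2

v_p(x) = 2 (factor: 60 = 2^2 · 15); v_p(y) = 0 (factor: 27 = 2^0 · 27). Additivity: v_p(xy) = v_p(x) + v_p(y) = 2 + 0 = 2. (Direct check: xy = 1620 = 2^2 · (405).)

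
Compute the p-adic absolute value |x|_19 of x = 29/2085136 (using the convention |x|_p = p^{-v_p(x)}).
|29/2085136|_19 = 130321

Step 1 — compute v_19(x) by factoring powers of 19 out of the numerator and denominator: v_19(29/2085136) = -4. Step 2 — apply |x|_p = p^{-v_p(x)} = 19^{4} = 130321.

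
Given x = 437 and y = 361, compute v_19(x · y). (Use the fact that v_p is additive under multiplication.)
v_19(157757) = 3

v_p(x) = 1 (factor: 437 = 19^1 · 23); v_p(y) = 2 (factor: 361 = 19^2 · 1). Additivity: v_p(xy) = v_p(x) + v_p(y) = 1 + 2 = 3. (Direct check: xy = 157757 = 19^3 · (23).)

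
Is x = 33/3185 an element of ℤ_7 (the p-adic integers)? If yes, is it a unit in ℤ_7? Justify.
x ∉ ℤ_7 (v_7(x) = -2 < 0)

ℤ_7 = {x ∈ ℚ_7 : v_7(x) ≥ 0} and ℤ_7^× = {x ∈ ℤ_7 : v_7(x) = 0}. Here v_7(33/3185) = v_7(num) − v_7(den) = -2; compare against these criteria.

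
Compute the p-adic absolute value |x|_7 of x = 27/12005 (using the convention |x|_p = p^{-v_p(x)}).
|27/12005|_7 = 2401

Step 1 — compute v_7(x) by factoring powers of 7 out of the numerator and denominator: v_7(27/12005) = -4. Step 2 — apply |x|_p = p^{-v_p(x)} = 7^{4} = 2401.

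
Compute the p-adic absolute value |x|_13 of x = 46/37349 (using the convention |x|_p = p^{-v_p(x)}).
|46/37349|_13 = 2197

Step 1 — compute v_13(x) by factoring powers of 13 out of the numerator and denominator: v_13(46/37349) = -3. Step 2 — apply |x|_p = p^{-v_p(x)} = 13^{3} = 2197.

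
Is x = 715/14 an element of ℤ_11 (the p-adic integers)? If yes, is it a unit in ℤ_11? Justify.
x ∈ ℤ_11 but not a unit; v_11(x) = 1 > 0

ℤ_11 = {x ∈ ℚ_11 : v_11(x) ≥ 0} and ℤ_11^× = {x ∈ ℤ_11 : v_11(x) = 0}. Here v_11(715/14) = v_11(num) − v_11(den) = 1; compare against these criteria.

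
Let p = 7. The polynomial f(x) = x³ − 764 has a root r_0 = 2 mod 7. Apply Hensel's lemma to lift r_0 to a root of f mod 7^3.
r_2 = 310 (mod 343)

Hensel: r_{i+1} = r_i − f(r_i)/f′(r_i) mod 7^{i+2}, where f′(x) = 3x². Iterate:
  r_0 = 2 (mod 7)
  r_1 = 16 (mod 49)
  r_2 = 310 (mod 343)
Final: r = 310 with f(r) ≡ 0 mod 7^3.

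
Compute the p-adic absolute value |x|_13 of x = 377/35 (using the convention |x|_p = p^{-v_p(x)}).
|377/35|_13 = 1/13

Step 1 — compute v_13(x) by factoring powers of 13 out of the numerator and denominator: v_13(377/35) = 1. Step 2 — apply |x|_p = p^{-v_p(x)} = 13^{-1} = 1/13.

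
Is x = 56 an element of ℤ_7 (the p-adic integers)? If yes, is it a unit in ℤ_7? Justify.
x ∈ ℤ_7 but not a unit; v_7(x) = 1 > 0

ℤ_7 = {x ∈ ℚ_7 : v_7(x) ≥ 0} and ℤ_7^× = {x ∈ ℤ_7 : v_7(x) = 0}. Here v_7(56) = v_7(num) − v_7(den) = 1; compare against these criteria.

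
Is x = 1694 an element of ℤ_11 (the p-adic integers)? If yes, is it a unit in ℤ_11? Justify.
x ∈ ℤ_11 but not a unit; v_11(x) = 2 > 0

ℤ_11 = {x ∈ ℚ_11 : v_11(x) ≥ 0} and ℤ_11^× = {x ∈ ℤ_11 : v_11(x) = 0}. Here v_11(1694) = v_11(num) − v_11(den) = 2; compare against these criteria.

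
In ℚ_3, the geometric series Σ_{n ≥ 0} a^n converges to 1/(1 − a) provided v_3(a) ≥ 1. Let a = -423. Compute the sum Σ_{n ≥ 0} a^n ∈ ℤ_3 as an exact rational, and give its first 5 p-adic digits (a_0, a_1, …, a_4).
Σ a^n = 1/(1 − a) = 1/424;  first 5 digits = (1, 0, 1, 2, 1)

v_3(a) = 2 ≥ 1, so the series converges in ℤ_3 to 1/(1 − a) = 1/(1 − (-423)) = 1/424. Expand this rational in ℤ_3: compute digits iteratively via d_i = x_i mod 3, x_{i+1} = (x_i − d_i)/3. The first 5 digits are (1, 0, 1, 2, 1).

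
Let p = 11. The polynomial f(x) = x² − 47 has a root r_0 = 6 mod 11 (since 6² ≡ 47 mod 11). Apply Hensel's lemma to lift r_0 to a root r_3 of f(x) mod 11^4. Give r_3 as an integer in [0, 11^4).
r_3 = 7761 (mod 14641)

Hensel's recurrence: r_{i+1} = r_i − f(r_i)·(f′(r_i))^{-1} mod 11^{i+2}, with f′(x) = 2x. Iterate:
  r_0 = 6 (mod 11)
  r_1 = 17 (mod 121)
  r_2 = 1106 (mod 1331)
  r_3 = 7761 (mod 14641)
Final: r_3 = 7761, and one checks f(r_3) ≡ 0 mod 11^4.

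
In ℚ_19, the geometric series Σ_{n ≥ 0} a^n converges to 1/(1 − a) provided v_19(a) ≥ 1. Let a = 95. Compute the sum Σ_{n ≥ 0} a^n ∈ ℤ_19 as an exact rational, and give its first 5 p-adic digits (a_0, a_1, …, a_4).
Σ a^n = 1/(1 − a) = -1/94;  first 5 digits = (1, 5, 6, 12, 4)

v_19(a) = 1 ≥ 1, so the series converges in ℤ_19 to 1/(1 − a) = 1/(1 − 95) = -1/94. Expand this rational in ℤ_19: compute digits iteratively via d_i = x_i mod 19, x_{i+1} = (x_i − d_i)/19. The first 5 digits are (1, 5, 6, 12, 4).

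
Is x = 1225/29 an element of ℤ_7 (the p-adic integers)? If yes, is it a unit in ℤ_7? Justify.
x ∈ ℤ_7 but not a unit; v_7(x) = 2 > 0

ℤ_7 = {x ∈ ℚ_7 : v_7(x) ≥ 0} and ℤ_7^× = {x ∈ ℤ_7 : v_7(x) = 0}. Here v_7(1225/29) = v_7(num) − v_7(den) = 2; compare against these criteria.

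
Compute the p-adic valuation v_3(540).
v_3(540) = 3

v_3(n) is the largest exponent k such that 3^k divides n. Factor out: 540 = 3^3 · 20. (Sign doesn't affect v_p.) So v_3(540) = 3.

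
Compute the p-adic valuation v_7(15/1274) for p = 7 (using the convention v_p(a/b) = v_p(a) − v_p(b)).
v_7(15/1274) = -2

Factor powers of 7 from the numerator and denominator of the reduced fraction: 15 = 7^0 · 15 and 1274 = 7^2 · 26. Apply v_p(a/b) = v_p(a) − v_p(b): v_7(15/1274) = 0 − 2 = -2.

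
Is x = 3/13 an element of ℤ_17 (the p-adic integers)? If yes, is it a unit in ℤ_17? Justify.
x ∈ ℤ_17^× (unit); v_17(x) = 0

ℤ_17 = {x ∈ ℚ_17 : v_17(x) ≥ 0} and ℤ_17^× = {x ∈ ℤ_17 : v_17(x) = 0}. Here v_17(3/13) = v_17(num) − v_17(den) = 0; compare against these criteria.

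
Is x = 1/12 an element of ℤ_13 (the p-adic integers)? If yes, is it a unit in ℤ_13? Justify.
x ∈ ℤ_13^× (unit); v_13(x) = 0

ℤ_13 = {x ∈ ℚ_13 : v_13(x) ≥ 0} and ℤ_13^× = {x ∈ ℤ_13 : v_13(x) = 0}. Here v_13(1/12) = v_13(num) − v_13(den) = 0; compare against these criteria.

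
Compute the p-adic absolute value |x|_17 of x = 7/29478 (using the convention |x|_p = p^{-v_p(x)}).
|7/29478|_17 = 4913

Step 1 — compute v_17(x) by factoring powers of 17 out of the numerator and denominator: v_17(7/29478) = -3. Step 2 — apply |x|_p = p^{-v_p(x)} = 17^{3} = 4913.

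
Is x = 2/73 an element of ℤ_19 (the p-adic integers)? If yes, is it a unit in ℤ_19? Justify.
x ∈ ℤ_19^× (unit); v_19(x) = 0

ℤ_19 = {x ∈ ℚ_19 : v_19(x) ≥ 0} and ℤ_19^× = {x ∈ ℤ_19 : v_19(x) = 0}. Here v_19(2/73) = v_19(num) − v_19(den) = 0; compare against these criteria.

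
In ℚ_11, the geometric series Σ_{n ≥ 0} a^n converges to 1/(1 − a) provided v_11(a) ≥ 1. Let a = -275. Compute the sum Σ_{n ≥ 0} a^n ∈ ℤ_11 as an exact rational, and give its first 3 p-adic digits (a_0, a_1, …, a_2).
Σ a^n = 1/(1 − a) = 1/276;  first 3 digits = (1, 8, 6)

v_11(a) = 1 ≥ 1, so the series converges in ℤ_11 to 1/(1 − a) = 1/(1 − (-275)) = 1/276. Expand this rational in ℤ_11: compute digits iteratively via d_i = x_i mod 11, x_{i+1} = (x_i − d_i)/11. The first 3 digits are (1, 8, 6).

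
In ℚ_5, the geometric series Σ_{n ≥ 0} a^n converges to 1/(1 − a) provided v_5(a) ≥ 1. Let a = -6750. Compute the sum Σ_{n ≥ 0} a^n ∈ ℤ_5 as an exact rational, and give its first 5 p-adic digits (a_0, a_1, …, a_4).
Σ a^n = 1/(1 − a) = 1/6751;  first 5 digits = (1, 0, 0, 1, 4)

v_5(a) = 3 ≥ 1, so the series converges in ℤ_5 to 1/(1 − a) = 1/(1 − (-6750)) = 1/6751. Expand this rational in ℤ_5: compute digits iteratively via d_i = x_i mod 5, x_{i+1} = (x_i − d_i)/5. The first 5 digits are (1, 0, 0, 1, 4).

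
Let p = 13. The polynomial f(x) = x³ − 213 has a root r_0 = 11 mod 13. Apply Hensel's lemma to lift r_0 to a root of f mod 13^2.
r_1 = 115 (mod 169)

Hensel: r_{i+1} = r_i − f(r_i)/f′(r_i) mod 13^{i+2}, where f′(x) = 3x². Iterate:
  r_0 = 11 (mod 13)
  r_1 = 115 (mod 169)
Final: r = 115 with f(r) ≡ 0 mod 13^2.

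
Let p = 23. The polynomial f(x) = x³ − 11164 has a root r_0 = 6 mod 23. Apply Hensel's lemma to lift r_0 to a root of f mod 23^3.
r_2 = 10609 (mod 12167)

Hensel: r_{i+1} = r_i − f(r_i)/f′(r_i) mod 23^{i+2}, where f′(x) = 3x². Iterate:
  r_0 = 6 (mod 23)
  r_1 = 29 (mod 529)
  r_2 = 10609 (mod 12167)
Final: r = 10609 with f(r) ≡ 0 mod 23^3.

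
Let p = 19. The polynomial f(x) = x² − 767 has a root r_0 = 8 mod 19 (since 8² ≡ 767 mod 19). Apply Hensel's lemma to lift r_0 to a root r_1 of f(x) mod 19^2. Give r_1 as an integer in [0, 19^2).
r_1 = 255 (mod 361)

Hensel's recurrence: r_{i+1} = r_i − f(r_i)·(f′(r_i))^{-1} mod 19^{i+2}, with f′(x) = 2x. Iterate:
  r_0 = 8 (mod 19)
  r_1 = 255 (mod 361)
Final: r_1 = 255, and one checks f(r_1) ≡ 0 mod 19^2.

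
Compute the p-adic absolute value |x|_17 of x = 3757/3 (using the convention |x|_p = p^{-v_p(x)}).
|3757/3|_17 = 1/289

Step 1 — compute v_17(x) by factoring powers of 17 out of the numerator and denominator: v_17(3757/3) = 2. Step 2 — apply |x|_p = p^{-v_p(x)} = 17^{-2} = 1/289.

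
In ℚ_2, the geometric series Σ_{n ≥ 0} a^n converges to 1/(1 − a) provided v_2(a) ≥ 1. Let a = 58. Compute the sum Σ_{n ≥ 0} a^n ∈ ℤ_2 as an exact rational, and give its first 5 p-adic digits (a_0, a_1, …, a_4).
Σ a^n = 1/(1 − a) = -1/57;  first 5 digits = (1, 1, 1, 0, 1)

v_2(a) = 1 ≥ 1, so the series converges in ℤ_2 to 1/(1 − a) = 1/(1 − 58) = -1/57. Expand this rational in ℤ_2: compute digits iteratively via d_i = x_i mod 2, x_{i+1} = (x_i − d_i)/2. The first 5 digits are (1, 1, 1, 0, 1).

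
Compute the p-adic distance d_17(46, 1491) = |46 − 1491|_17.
d_17(46, 1491) = 1/289

Step 1 — x − y = 46 − 1491 = -1445. Step 2 — v_17(-1445) = 2 (factor: -1445 = −(17^2 · 5); the sign does not affect v_p). Step 3 — |x − y|_17 = 17^{-2} = 1/289.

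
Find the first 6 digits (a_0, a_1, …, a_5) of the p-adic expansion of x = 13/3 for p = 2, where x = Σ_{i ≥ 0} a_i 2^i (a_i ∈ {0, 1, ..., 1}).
(a_0, …, a_5) = (1, 1, 1, 1, 0, 1)

v_2(13/3) = 0 (numerator and denominator both coprime to 2), so x ∈ ℤ_2^×. Compute digits iteratively via a_i = x_i mod 2, x_{i+1} = (x_i − a_i)/2, with x_0 = x:
  x_0 = 13/3;  a_0 = 1;  x_1 = (x_0 − 1)/2 = 5/3
  x_1 = 5/3;  a_1 = 1;  x_2 = (x_1 − 1)/2 = 1/3
  x_2 = 1/3;  a_2 = 1;  x_3 = (x_2 − 1)/2 = -1/3
  x_3 = -1/3;  a_3 = 1;  x_4 = (x_3 − 1)/2 = -2/3
  x_4 = -2/3;  a_4 = 0;  x_5 = (x_4 − 0)/2 = -1/3
  x_5 = -1/3;  a_5 = 1;  x_6 = (x_5 − 1)/2 = -2/3
Digits: (1, 1, 1, 1, 0, 1).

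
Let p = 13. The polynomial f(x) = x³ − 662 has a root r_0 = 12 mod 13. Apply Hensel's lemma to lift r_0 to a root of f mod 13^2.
r_1 = 51 (mod 169)

Hensel: r_{i+1} = r_i − f(r_i)/f′(r_i) mod 13^{i+2}, where f′(x) = 3x². Iterate:
  r_0 = 12 (mod 13)
  r_1 = 51 (mod 169)
Final: r = 51 with f(r) ≡ 0 mod 13^2.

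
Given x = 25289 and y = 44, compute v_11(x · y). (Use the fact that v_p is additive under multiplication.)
v_11(1112716) = 4

v_p(x) = 3 (factor: 25289 = 11^3 · 19); v_p(y) = 1 (factor: 44 = 11^1 · 4). Additivity: v_p(xy) = v_p(x) + v_p(y) = 3 + 1 = 4. (Direct check: xy = 1112716 = 11^4 · (76).)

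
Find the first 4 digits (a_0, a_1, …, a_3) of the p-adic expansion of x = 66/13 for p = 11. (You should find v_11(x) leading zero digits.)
(a_0, …, a_3) = (0, 3, 4, 3)

v_11(66/13) = 1, so a_0 = ... = a_0 = 0. Factor out: x = 11^1 · u with u = 6/13 a unit in ℤ_11. Expand u iteratively via a_{v+i} = u_i mod 11, u_{i+1} = (u_i − a_{v+i})/11:
  u_0 = 6/13;  a_1 = 3;  u_1 = (u_0 − 3)/11 = -3/13
  u_1 = -3/13;  a_2 = 4;  u_2 = (u_1 − 4)/11 = -5/13
  u_2 = -5/13;  a_3 = 3;  u_3 = (u_2 − 3)/11 = -4/13
Digits: (0, 3, 4, 3).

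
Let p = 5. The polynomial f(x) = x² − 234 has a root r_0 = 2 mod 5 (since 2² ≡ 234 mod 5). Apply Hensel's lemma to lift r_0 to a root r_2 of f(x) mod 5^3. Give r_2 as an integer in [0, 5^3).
r_2 = 22 (mod 125)

Hensel's recurrence: r_{i+1} = r_i − f(r_i)·(f′(r_i))^{-1} mod 5^{i+2}, with f′(x) = 2x. Iterate:
  r_0 = 2 (mod 5)
  r_1 = 22 (mod 25)
  r_2 = 22 (mod 125)
Final: r_2 = 22, and one checks f(r_2) ≡ 0 mod 5^3.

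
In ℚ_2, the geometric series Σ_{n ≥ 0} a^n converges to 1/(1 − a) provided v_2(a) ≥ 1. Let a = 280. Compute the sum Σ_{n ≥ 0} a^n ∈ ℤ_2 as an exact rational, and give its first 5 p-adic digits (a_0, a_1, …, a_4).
Σ a^n = 1/(1 − a) = -1/279;  first 5 digits = (1, 0, 0, 1, 1)

v_2(a) = 3 ≥ 1, so the series converges in ℤ_2 to 1/(1 − a) = 1/(1 − 280) = -1/279. Expand this rational in ℤ_2: compute digits iteratively via d_i = x_i mod 2, x_{i+1} = (x_i − d_i)/2. The first 5 digits are (1, 0, 0, 1, 1).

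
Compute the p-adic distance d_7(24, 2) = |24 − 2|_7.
d_7(24, 2) = 1

Step 1 — x − y = 24 − 2 = 22. Step 2 — v_7(22) = 0 (factor: 22 = (7^0 · 22); the sign does not affect v_p). Step 3 — |x − y|_7 = 7^{0} = 1.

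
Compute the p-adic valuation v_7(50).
v_7(50) = 0

v_7(n) is the largest exponent k such that 7^k divides n. Factor out: 50 = 7^0 · 50. (Sign doesn't affect v_p.) So v_7(50) = 0.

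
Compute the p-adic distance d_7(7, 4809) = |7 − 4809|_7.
d_7(7, 4809) = 1/2401

Step 1 — x − y = 7 − 4809 = -4802. Step 2 — v_7(-4802) = 4 (factor: -4802 = −(7^4 · 2); the sign does not affect v_p). Step 3 — |x − y|_7 = 7^{-4} = 1/2401.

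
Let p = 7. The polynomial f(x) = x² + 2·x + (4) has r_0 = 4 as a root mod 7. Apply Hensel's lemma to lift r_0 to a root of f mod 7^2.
r_1 = 11 (mod 49)

Hensel: r_{i+1} = r_i − f(r_i)·(f′(r_i))^{-1} mod 7^{i+2}, f′(x) = 2x + 2. Iterate:
  r_0 = 4 (mod 7)
  r_1 = 11 (mod 49)
Final: r = 11 satisfies f(r) ≡ 0 mod 7^2.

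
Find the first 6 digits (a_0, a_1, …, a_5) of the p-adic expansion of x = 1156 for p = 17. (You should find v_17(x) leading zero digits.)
(a_0, …, a_5) = (0, 0, 4, 0, 0, 0)

v_17(1156) = 2, so a_0 = ... = a_1 = 0. Factor out: x = 17^2 · u with u = 4 a unit in ℤ_17. Expand u iteratively via a_{v+i} = u_i mod 17, u_{i+1} = (u_i − a_{v+i})/17:
  u_0 = 4;  a_2 = 4;  u_1 = (u_0 − 4)/17 = 0
  u_1 = 0;  a_3 = 0;  u_2 = (u_1 − 0)/17 = 0
  u_2 = 0;  a_4 = 0;  u_3 = (u_2 − 0)/17 = 0
  u_3 = 0;  a_5 = 0;  u_4 = (u_3 − 0)/17 = 0
Digits: (0, 0, 4, 0, 0, 0).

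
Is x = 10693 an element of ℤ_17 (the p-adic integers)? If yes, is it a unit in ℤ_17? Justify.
x ∈ ℤ_17 but not a unit; v_17(x) = 2 > 0

ℤ_17 = {x ∈ ℚ_17 : v_17(x) ≥ 0} and ℤ_17^× = {x ∈ ℤ_17 : v_17(x) = 0}. Here v_17(10693) = v_17(num) − v_17(den) = 2; compare against these criteria.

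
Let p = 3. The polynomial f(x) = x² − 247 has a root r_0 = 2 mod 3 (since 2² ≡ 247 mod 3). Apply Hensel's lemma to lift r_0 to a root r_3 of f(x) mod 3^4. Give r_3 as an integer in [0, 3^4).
r_3 = 2 (mod 81)

Hensel's recurrence: r_{i+1} = r_i − f(r_i)·(f′(r_i))^{-1} mod 3^{i+2}, with f′(x) = 2x. Iterate:
  r_0 = 2 (mod 3)
  r_1 = 2 (mod 9)
  r_2 = 2 (mod 27)
  r_3 = 2 (mod 81)
Final: r_3 = 2, and one checks f(r_3) ≡ 0 mod 3^4.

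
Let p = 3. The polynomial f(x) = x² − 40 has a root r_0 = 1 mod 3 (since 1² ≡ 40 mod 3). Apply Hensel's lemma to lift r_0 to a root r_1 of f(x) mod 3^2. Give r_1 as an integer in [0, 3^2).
r_1 = 7 (mod 9)

Hensel's recurrence: r_{i+1} = r_i − f(r_i)·(f′(r_i))^{-1} mod 3^{i+2}, with f′(x) = 2x. Iterate:
  r_0 = 1 (mod 3)
  r_1 = 7 (mod 9)
Final: r_1 = 7, and one checks f(r_1) ≡ 0 mod 3^2.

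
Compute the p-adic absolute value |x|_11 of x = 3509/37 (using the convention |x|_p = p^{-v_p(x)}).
|3509/37|_11 = 1/121

Step 1 — compute v_11(x) by factoring powers of 11 out of the numerator and denominator: v_11(3509/37) = 2. Step 2 — apply |x|_p = p^{-v_p(x)} = 11^{-2} = 1/121.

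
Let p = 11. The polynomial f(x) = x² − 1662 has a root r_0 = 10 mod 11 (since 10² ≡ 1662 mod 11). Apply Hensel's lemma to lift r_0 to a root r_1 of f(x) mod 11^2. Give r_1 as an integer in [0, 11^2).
r_1 = 76 (mod 121)

Hensel's recurrence: r_{i+1} = r_i − f(r_i)·(f′(r_i))^{-1} mod 11^{i+2}, with f′(x) = 2x. Iterate:
  r_0 = 10 (mod 11)
  r_1 = 76 (mod 121)
Final: r_1 = 76, and one checks f(r_1) ≡ 0 mod 11^2.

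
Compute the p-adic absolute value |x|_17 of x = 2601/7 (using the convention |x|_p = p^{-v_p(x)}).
|2601/7|_17 = 1/289

Step 1 — compute v_17(x) by factoring powers of 17 out of the numerator and denominator: v_17(2601/7) = 2. Step 2 — apply |x|_p = p^{-v_p(x)} = 17^{-2} = 1/289.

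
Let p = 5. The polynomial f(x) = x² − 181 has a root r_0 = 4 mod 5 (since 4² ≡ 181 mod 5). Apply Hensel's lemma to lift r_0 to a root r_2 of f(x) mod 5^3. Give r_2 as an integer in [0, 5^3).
r_2 = 84 (mod 125)

Hensel's recurrence: r_{i+1} = r_i − f(r_i)·(f′(r_i))^{-1} mod 5^{i+2}, with f′(x) = 2x. Iterate:
  r_0 = 4 (mod 5)
  r_1 = 9 (mod 25)
  r_2 = 84 (mod 125)
Final: r_2 = 84, and one checks f(r_2) ≡ 0 mod 5^3.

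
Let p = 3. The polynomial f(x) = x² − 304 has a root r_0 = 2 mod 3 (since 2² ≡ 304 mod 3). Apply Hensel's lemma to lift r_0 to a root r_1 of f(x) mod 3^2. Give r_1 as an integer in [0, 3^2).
r_1 = 5 (mod 9)

Hensel's recurrence: r_{i+1} = r_i − f(r_i)·(f′(r_i))^{-1} mod 3^{i+2}, with f′(x) = 2x. Iterate:
  r_0 = 2 (mod 3)
  r_1 = 5 (mod 9)
Final: r_1 = 5, and one checks f(r_1) ≡ 0 mod 3^2.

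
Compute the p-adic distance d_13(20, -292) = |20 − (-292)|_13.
d_13(20, -292) = 1/13

Step 1 — x − y = 20 − (-292) = 312. Step 2 — v_13(312) = 1 (factor: 312 = (13^1 · 24); the sign does not affect v_p). Step 3 — |x − y|_13 = 13^{-1} = 1/13.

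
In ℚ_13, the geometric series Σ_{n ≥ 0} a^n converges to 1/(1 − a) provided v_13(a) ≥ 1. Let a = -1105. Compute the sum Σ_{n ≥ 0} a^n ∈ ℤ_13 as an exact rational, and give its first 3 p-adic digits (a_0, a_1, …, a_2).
Σ a^n = 1/(1 − a) = 1/1106;  first 3 digits = (1, 6, 3)

v_13(a) = 1 ≥ 1, so the series converges in ℤ_13 to 1/(1 − a) = 1/(1 − (-1105)) = 1/1106. Expand this rational in ℤ_13: compute digits iteratively via d_i = x_i mod 13, x_{i+1} = (x_i − d_i)/13. The first 3 digits are (1, 6, 3).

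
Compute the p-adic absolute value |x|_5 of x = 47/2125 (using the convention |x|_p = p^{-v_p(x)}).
|47/2125|_5 = 125

Step 1 — compute v_5(x) by factoring powers of 5 out of the numerator and denominator: v_5(47/2125) = -3. Step 2 — apply |x|_p = p^{-v_p(x)} = 5^{3} = 125.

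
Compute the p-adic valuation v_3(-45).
v_3(-45) = 2

v_3(n) is the largest exponent k such that 3^k divides n. Factor out: -45 = -3^2 · 5. (Sign doesn't affect v_p.) So v_3(-45) = 2.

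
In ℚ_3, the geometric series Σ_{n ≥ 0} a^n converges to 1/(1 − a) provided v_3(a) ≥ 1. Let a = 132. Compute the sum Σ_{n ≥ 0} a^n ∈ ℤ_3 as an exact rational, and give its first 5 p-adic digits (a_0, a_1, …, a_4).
Σ a^n = 1/(1 − a) = -1/131;  first 5 digits = (1, 2, 0, 1, 1)

v_3(a) = 1 ≥ 1, so the series converges in ℤ_3 to 1/(1 − a) = 1/(1 − 132) = -1/131. Expand this rational in ℤ_3: compute digits iteratively via d_i = x_i mod 3, x_{i+1} = (x_i − d_i)/3. The first 5 digits are (1, 2, 0, 1, 1).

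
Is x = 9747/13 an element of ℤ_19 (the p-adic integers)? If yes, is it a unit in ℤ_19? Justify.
x ∈ ℤ_19 but not a unit; v_19(x) = 2 > 0

ℤ_19 = {x ∈ ℚ_19 : v_19(x) ≥ 0} and ℤ_19^× = {x ∈ ℤ_19 : v_19(x) = 0}. Here v_19(9747/13) = v_19(num) − v_19(den) = 2; compare against these criteria.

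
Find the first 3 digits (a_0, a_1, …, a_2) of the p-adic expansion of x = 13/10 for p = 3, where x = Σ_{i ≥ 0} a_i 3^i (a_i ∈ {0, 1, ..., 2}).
(a_0, …, a_2) = (1, 1, 0)

v_3(13/10) = 0 (numerator and denominator both coprime to 3), so x ∈ ℤ_3^×. Compute digits iteratively via a_i = x_i mod 3, x_{i+1} = (x_i − a_i)/3, with x_0 = x:
  x_0 = 13/10;  a_0 = 1;  x_1 = (x_0 − 1)/3 = 1/10
  x_1 = 1/10;  a_1 = 1;  x_2 = (x_1 − 1)/3 = -3/10
  x_2 = -3/10;  a_2 = 0;  x_3 = (x_2 − 0)/3 = -1/10
Digits: (1, 1, 0).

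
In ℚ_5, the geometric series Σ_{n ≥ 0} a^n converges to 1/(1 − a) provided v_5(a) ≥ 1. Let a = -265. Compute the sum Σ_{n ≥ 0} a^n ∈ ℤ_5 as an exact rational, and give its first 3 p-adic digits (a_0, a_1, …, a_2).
Σ a^n = 1/(1 − a) = 1/266;  first 3 digits = (1, 2, 3)

v_5(a) = 1 ≥ 1, so the series converges in ℤ_5 to 1/(1 − a) = 1/(1 − (-265)) = 1/266. Expand this rational in ℤ_5: compute digits iteratively via d_i = x_i mod 5, x_{i+1} = (x_i − d_i)/5. The first 3 digits are (1, 2, 3).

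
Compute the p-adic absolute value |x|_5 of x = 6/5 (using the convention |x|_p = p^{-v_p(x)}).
|6/5|_5 = 5

Step 1 — compute v_5(x) by factoring powers of 5 out of the numerator and denominator: v_5(6/5) = -1. Step 2 — apply |x|_p = p^{-v_p(x)} = 5^{1} = 5.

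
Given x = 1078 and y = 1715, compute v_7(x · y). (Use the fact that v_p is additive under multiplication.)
v_7(1848770) = 5

v_p(x) = 2 (factor: 1078 = 7^2 · 22); v_p(y) = 3 (factor: 1715 = 7^3 · 5). Additivity: v_p(xy) = v_p(x) + v_p(y) = 2 + 3 = 5. (Direct check: xy = 1848770 = 7^5 · (110).)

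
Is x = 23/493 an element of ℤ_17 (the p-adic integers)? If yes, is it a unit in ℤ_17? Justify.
x ∉ ℤ_17 (v_17(x) = -1 < 0)

ℤ_17 = {x ∈ ℚ_17 : v_17(x) ≥ 0} and ℤ_17^× = {x ∈ ℤ_17 : v_17(x) = 0}. Here v_17(23/493) = v_17(num) − v_17(den) = -1; compare against these criteria.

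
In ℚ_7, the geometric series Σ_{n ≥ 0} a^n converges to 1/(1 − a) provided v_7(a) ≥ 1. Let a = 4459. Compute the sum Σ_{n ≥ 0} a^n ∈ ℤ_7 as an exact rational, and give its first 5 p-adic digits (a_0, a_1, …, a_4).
Σ a^n = 1/(1 − a) = -1/4458;  first 5 digits = (1, 0, 0, 6, 1)

v_7(a) = 3 ≥ 1, so the series converges in ℤ_7 to 1/(1 − a) = 1/(1 − 4459) = -1/4458. Expand this rational in ℤ_7: compute digits iteratively via d_i = x_i mod 7, x_{i+1} = (x_i − d_i)/7. The first 5 digits are (1, 0, 0, 6, 1).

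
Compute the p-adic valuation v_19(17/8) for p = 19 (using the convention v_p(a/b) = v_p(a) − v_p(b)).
v_19(17/8) = 0

Factor powers of 19 from the numerator and denominator of the reduced fraction: 17 = 19^0 · 17 and 8 = 19^0 · 8. Apply v_p(a/b) = v_p(a) − v_p(b): v_19(17/8) = 0 − 0 = 0.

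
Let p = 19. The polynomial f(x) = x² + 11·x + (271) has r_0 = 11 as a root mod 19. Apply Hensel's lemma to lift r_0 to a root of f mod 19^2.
r_1 = 258 (mod 361)

Hensel: r_{i+1} = r_i − f(r_i)·(f′(r_i))^{-1} mod 19^{i+2}, f′(x) = 2x + 11. Iterate:
  r_0 = 11 (mod 19)
  r_1 = 258 (mod 361)
Final: r = 258 satisfies f(r) ≡ 0 mod 19^2.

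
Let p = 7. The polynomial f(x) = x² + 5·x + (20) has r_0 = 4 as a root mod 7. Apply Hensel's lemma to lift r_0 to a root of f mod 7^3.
r_2 = 207 (mod 343)

Hensel: r_{i+1} = r_i − f(r_i)·(f′(r_i))^{-1} mod 7^{i+2}, f′(x) = 2x + 5. Iterate:
  r_0 = 4 (mod 7)
  r_1 = 11 (mod 49)
  r_2 = 207 (mod 343)
Final: r = 207 satisfies f(r) ≡ 0 mod 7^3.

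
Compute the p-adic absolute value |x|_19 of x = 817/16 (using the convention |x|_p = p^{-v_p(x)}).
|817/16|_19 = 1/19

Step 1 — compute v_19(x) by factoring powers of 19 out of the numerator and denominator: v_19(817/16) = 1. Step 2 — apply |x|_p = p^{-v_p(x)} = 19^{-1} = 1/19.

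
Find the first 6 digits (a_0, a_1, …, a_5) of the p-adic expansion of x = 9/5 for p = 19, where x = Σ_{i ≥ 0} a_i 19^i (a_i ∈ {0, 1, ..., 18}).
(a_0, …, a_5) = (17, 3, 15, 3, 15, 3)

v_19(9/5) = 0 (numerator and denominator both coprime to 19), so x ∈ ℤ_19^×. Compute digits iteratively via a_i = x_i mod 19, x_{i+1} = (x_i − a_i)/19, with x_0 = x:
  x_0 = 9/5;  a_0 = 17;  x_1 = (x_0 − 17)/19 = -4/5
  x_1 = -4/5;  a_1 = 3;  x_2 = (x_1 − 3)/19 = -1/5
  x_2 = -1/5;  a_2 = 15;  x_3 = (x_2 − 15)/19 = -4/5
  x_3 = -4/5;  a_3 = 3;  x_4 = (x_3 − 3)/19 = -1/5
  x_4 = -1/5;  a_4 = 15;  x_5 = (x_4 − 15)/19 = -4/5
  x_5 = -4/5;  a_5 = 3;  x_6 = (x_5 − 3)/19 = -1/5
Digits: (17, 3, 15, 3, 15, 3).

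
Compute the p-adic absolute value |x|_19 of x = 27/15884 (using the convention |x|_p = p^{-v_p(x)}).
|27/15884|_19 = 361

Step 1 — compute v_19(x) by factoring powers of 19 out of the numerator and denominator: v_19(27/15884) = -2. Step 2 — apply |x|_p = p^{-v_p(x)} = 19^{2} = 361.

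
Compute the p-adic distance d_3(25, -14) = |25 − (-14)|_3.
d_3(25, -14) = 1/3

Step 1 — x − y = 25 − (-14) = 39. Step 2 — v_3(39) = 1 (factor: 39 = (3^1 · 13); the sign does not affect v_p). Step 3 — |x − y|_3 = 3^{-1} = 1/3.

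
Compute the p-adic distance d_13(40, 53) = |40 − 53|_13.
d_13(40, 53) = 1/13

Step 1 — x − y = 40 − 53 = -13. Step 2 — v_13(-13) = 1 (factor: -13 = −(13^1 · 1); the sign does not affect v_p). Step 3 — |x − y|_13 = 13^{-1} = 1/13.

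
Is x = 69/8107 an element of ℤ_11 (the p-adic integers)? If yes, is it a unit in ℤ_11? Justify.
x ∉ ℤ_11 (v_11(x) = -2 < 0)

ℤ_11 = {x ∈ ℚ_11 : v_11(x) ≥ 0} and ℤ_11^× = {x ∈ ℤ_11 : v_11(x) = 0}. Here v_11(69/8107) = v_11(num) − v_11(den) = -2; compare against these criteria.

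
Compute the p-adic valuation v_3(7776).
v_3(7776) = 5

v_3(n) is the largest exponent k such that 3^k divides n. Factor out: 7776 = 3^5 · 32. (Sign doesn't affect v_p.) So v_3(7776) = 5.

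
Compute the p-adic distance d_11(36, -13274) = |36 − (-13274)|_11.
d_11(36, -13274) = 1/1331

Step 1 — x − y = 36 − (-13274) = 13310. Step 2 — v_11(13310) = 3 (factor: 13310 = (11^3 · 10); the sign does not affect v_p). Step 3 — |x − y|_11 = 11^{-3} = 1/1331.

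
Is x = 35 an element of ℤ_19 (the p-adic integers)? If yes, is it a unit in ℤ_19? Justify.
x ∈ ℤ_19^× (unit); v_19(x) = 0

ℤ_19 = {x ∈ ℚ_19 : v_19(x) ≥ 0} and ℤ_19^× = {x ∈ ℤ_19 : v_19(x) = 0}. Here v_19(35) = v_19(num) − v_19(den) = 0; compare against these criteria.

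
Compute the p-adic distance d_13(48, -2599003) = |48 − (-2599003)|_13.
d_13(48, -2599003) = 1/371293

Step 1 — x − y = 48 − (-2599003) = 2599051. Step 2 — v_13(2599051) = 5 (factor: 2599051 = (13^5 · 7); the sign does not affect v_p). Step 3 — |x − y|_13 = 13^{-5} = 1/371293.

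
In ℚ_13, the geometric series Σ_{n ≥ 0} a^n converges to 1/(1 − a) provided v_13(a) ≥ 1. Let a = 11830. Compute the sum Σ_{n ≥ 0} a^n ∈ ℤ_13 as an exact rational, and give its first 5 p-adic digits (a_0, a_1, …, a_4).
Σ a^n = 1/(1 − a) = -1/11829;  first 5 digits = (1, 0, 5, 5, 12)

v_13(a) = 2 ≥ 1, so the series converges in ℤ_13 to 1/(1 − a) = 1/(1 − 11830) = -1/11829. Expand this rational in ℤ_13: compute digits iteratively via d_i = x_i mod 13, x_{i+1} = (x_i − d_i)/13. The first 5 digits are (1, 0, 5, 5, 12).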